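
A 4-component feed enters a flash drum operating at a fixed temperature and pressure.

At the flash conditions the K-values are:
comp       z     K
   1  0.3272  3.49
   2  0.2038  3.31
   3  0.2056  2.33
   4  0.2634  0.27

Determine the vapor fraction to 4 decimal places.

Newton–Raphson from ψ = 0.5:
  ψ = 0.5000: g = 0.44279, g' = -1.1160 → ψ = 0.8968
  ψ = 0.8968: g = -0.02678, g' = -1.5619 → ψ = 0.8796
  ψ = 0.8796: g = -0.00062, g' = -1.4909 → ψ = 0.8792
Converged at ψ = 0.8792.

ψ = 0.8792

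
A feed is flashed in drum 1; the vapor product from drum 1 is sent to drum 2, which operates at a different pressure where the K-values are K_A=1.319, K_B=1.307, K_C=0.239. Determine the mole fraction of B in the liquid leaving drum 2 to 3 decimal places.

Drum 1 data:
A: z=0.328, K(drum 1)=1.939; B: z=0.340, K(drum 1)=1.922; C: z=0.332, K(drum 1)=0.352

Drum 1:
Iterate (Newton) starting at ψ₁ = 0.37:
  ψ₁ = 0.370: g = 0.1793, g' = -0.561 → ψ₁ = 0.690
  ψ₁ = 0.690: g = -0.0103, g' = -0.670 → ψ₁ = 0.674
Converged at ψ₁ = 0.674.
Drum-1 compositions:
  A: x = 0.201, y = 0.389
  B: x = 0.210, y = 0.403
  C: x = 0.589, y = 0.207
Drum-2 feed = drum-1 vapor: z₂ = (0.3895, 0.4030, 0.2075).
Drum 2:
Rachford–Rice: g(ψ₂) = Σ zᵢ(Kᵢ−1)/(1+ψ₂(Kᵢ−1)) = 0.
Feasibility: ΣzᵢKᵢ = 1.090, Σzᵢ/Kᵢ = 1.472 — both > 1, two phases present.
Iterate (Newton) starting at ψ₂ = 0.5:
  ψ₂ = 0.500: g = -0.0405, g' = -0.371 → ψ₂ = 0.391
  ψ₂ = 0.391: g = -0.0038, g' = -0.305 → ψ₂ = 0.378
Converged at ψ₂ = 0.378.
  A: x = 0.348, y = 0.458
  B: x = 0.361, y = 0.472
  C: x = 0.291, y = 0.070

x_B (drum 2) = 0.361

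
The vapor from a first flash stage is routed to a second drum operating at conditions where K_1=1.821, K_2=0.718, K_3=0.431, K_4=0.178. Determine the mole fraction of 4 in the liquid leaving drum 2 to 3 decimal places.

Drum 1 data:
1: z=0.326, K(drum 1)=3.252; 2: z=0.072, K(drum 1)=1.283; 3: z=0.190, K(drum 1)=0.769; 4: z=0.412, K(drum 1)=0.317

x_4 (drum 2) = 0.261

Drum 1:
Let ψ₁ = V/F and solve Σ zᵢ(Kᵢ−1)/(1+ψ₁(Kᵢ−1)) = 0.
Check two-phase: ΣzᵢKᵢ = 1.429 > 1 and Σzᵢ/Kᵢ = 1.703 > 1, so g(0) = 0.429 > 0 and g(1) = -0.703 < 0.
Newton–Raphson from ψ₁ = 0.44:
  ψ₁ = 0.440: g = -0.0643, g' = -0.827 → ψ₁ = 0.362
  ψ₁ = 0.362: g = 0.0010, g' = -0.858 → ψ₁ = 0.363
Converged at ψ₁ = 0.363.
Drum-1 compositions:
  1: x = 0.179, y = 0.583
  2: x = 0.065, y = 0.084
  3: x = 0.207, y = 0.159
  4: x = 0.548, y = 0.174
Drum-2 feed = drum-1 vapor: z₂ = (0.5830, 0.0838, 0.1595, 0.1737).
Drum 2:
Material balance + equilibrium reduce to Σ zᵢ(Kᵢ−1)/(1+ψ₂(Kᵢ−1)) = 0.
Check two-phase: ΣzᵢKᵢ = 1.221 > 1 and Σzᵢ/Kᵢ = 1.783 > 1, so g(0) = 0.221 > 0 and g(1) = -0.783 < 0.
Newton iteration, ψ₂⁰ = 0.61:
  ψ₂ = 0.610: g = -0.1350, g' = -0.778 → ψ₂ = 0.436
  ψ₂ = 0.436: g = -0.0179, g' = -0.598 → ψ₂ = 0.406
Converged at ψ₂ = 0.406.
  1: x = 0.437, y = 0.796
  2: x = 0.095, y = 0.068
  3: x = 0.207, y = 0.089
  4: x = 0.261, y = 0.046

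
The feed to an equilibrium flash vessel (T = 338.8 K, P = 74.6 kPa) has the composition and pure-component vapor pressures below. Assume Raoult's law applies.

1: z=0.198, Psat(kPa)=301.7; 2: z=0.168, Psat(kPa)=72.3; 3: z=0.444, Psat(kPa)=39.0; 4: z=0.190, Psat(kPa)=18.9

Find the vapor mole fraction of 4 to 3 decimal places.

Raoult's law: Kᵢ = Pᵢˢᵃᵗ/P = Pᵢˢᵃᵗ/74.6.
  K_1 = 301.7/74.6 = 4.04424, K_2 = 72.3/74.6 = 0.96917, K_3 = 39.0/74.6 = 0.52279, K_4 = 18.9/74.6 = 0.25335
Let ψ = V/F and solve Σ zᵢ(Kᵢ−1)/(1+ψ(Kᵢ−1)) = 0.
Feasibility: ΣzᵢKᵢ = 1.244, Σzᵢ/Kᵢ = 1.822 — both > 1, two phases present.
Newton–Raphson from ψ = 0.5:
  ψ = 0.500: g = -0.2709, g' = -0.733 → ψ = 0.130
  ψ = 0.130: g = 0.0433, g' = -1.186 → ψ = 0.167
  ψ = 0.167: g = 0.0023, g' = -1.065 → ψ = 0.169
Converged at ψ = 0.169.
Compositions from xᵢ = zᵢ/(1+ψ(Kᵢ−1)), yᵢ = Kᵢxᵢ:
  1: x = 0.131, y = 0.529
  2: x = 0.169, y = 0.164
  3: x = 0.483, y = 0.252
  4: x = 0.217, y = 0.055

y_4 = 0.055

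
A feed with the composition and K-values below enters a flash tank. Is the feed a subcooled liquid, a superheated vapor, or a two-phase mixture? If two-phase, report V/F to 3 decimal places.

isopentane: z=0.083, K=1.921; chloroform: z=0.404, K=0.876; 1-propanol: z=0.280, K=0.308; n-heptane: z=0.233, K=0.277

subcooled liquid

ΣzᵢKᵢ = 0.664; Σzᵢ/Kᵢ = 2.255.
Since ΣzᵢKᵢ < 1 the mixture is below its bubble point — single liquid phase.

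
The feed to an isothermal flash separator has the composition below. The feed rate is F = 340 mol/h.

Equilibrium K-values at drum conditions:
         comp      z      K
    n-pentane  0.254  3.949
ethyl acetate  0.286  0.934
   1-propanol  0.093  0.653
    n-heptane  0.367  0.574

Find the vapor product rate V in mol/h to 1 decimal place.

Material balance + equilibrium reduce to Σ zᵢ(Kᵢ−1)/(1+V/F(Kᵢ−1)) = 0.
Feasibility: ΣzᵢKᵢ = 1.542, Σzᵢ/Kᵢ = 1.152 — both > 1, two phases present.
Newton iteration, V/F⁰ = 0.46:
  V/F = 0.460: g = 0.0655, g' = -0.518 → V/F = 0.587
  V/F = 0.587: g = 0.0058, g' = -0.434 → V/F = 0.600
Converged at V/F = 0.600.
Then V = V/F·F = 0.6001·340 = 204.0 mol/h and L = F − V = 136.0 mol/h.

V = 204.0 mol/h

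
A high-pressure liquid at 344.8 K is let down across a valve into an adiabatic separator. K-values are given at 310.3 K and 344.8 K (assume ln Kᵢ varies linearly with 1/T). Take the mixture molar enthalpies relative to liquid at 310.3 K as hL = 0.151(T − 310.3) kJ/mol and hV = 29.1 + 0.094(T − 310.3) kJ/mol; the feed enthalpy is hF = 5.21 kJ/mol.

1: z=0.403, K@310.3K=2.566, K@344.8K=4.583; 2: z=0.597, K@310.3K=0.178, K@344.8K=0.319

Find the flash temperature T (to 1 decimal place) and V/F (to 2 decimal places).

Adiabatic flash: solve Rachford–Rice at each trial T, then check hF = ψ·hV(T) + (1−ψ)·hL(T).
  T = 310.3 K: K = (2.566, 0.178), RR gives ψ = 0.109, H_out = 3.173 kJ/mol
  T = 344.8 K: K = (4.583, 0.319), RR gives ψ = 0.425, H_out = 16.745 kJ/mol
  T = 327.6 K: K = (3.485, 0.242), RR gives ψ = 0.292, H_out = 10.809 kJ/mol
  T = 319.0 K: K = (3.005, 0.209), RR gives ψ = 0.212, H_out = 7.366 kJ/mol
  T = 314.6 K: K = (2.778, 0.193), RR gives ψ = 0.163, H_out = 5.364 kJ/mol
  T = 312.5 K: K = (2.673, 0.185), RR gives ψ = 0.138, H_out = 4.327 kJ/mol
Linear interpolation between T = 312.5 (H_out = 4.327) and T = 314.6 (H_out = 5.364) on hF = 5.21 gives T ≈ 314.3 K, at which ψ = 0.16.

T = 314.3 K, V/F = 0.16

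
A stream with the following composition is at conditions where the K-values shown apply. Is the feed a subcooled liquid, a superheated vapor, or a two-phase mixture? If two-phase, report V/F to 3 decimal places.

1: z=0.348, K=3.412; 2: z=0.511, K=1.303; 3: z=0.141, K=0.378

superheated vapor

ΣzᵢKᵢ = 1.907; Σzᵢ/Kᵢ = 0.867.
Since Σzᵢ/Kᵢ < 1 the mixture is above its dew point — single vapor phase.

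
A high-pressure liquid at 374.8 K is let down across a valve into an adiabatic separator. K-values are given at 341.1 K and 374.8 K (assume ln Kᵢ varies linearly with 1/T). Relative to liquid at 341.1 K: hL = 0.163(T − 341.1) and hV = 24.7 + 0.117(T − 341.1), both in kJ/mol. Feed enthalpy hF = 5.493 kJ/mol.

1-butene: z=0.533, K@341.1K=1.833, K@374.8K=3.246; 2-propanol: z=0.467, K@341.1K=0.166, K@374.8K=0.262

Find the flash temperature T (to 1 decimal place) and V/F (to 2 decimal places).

T = 346.3 K, V/F = 0.19

Adiabatic flash: solve Rachford–Rice at each trial T, then check hF = ψ·hV(T) + (1−ψ)·hL(T).
  T = 341.1 K: K = (1.833, 0.166), RR gives ψ = 0.078, H_out = 1.938 kJ/mol
  T = 374.8 K: K = (3.246, 0.262), RR gives ψ = 0.514, H_out = 17.399 kJ/mol
  T = 358.0 K: K = (2.474, 0.211), RR gives ψ = 0.359, H_out = 11.337 kJ/mol
  T = 349.6 K: K = (2.139, 0.188), RR gives ψ = 0.246, H_out = 7.374 kJ/mol
  T = 345.4 K: K = (1.984, 0.177), RR gives ψ = 0.173, H_out = 4.936 kJ/mol
  T = 347.5 K: K = (2.061, 0.182), RR gives ψ = 0.211, H_out = 6.205 kJ/mol
Linear interpolation between T = 345.4 (H_out = 4.936) and T = 347.5 (H_out = 6.205) on hF = 5.493 gives T ≈ 346.3 K, at which ψ = 0.19.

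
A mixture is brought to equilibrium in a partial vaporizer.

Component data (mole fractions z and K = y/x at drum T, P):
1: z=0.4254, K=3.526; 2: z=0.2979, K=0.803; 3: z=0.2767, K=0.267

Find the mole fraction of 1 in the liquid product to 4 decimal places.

x_1 = 0.1694

Let ψ = V/F and solve Σ zᵢ(Kᵢ−1)/(1+ψ(Kᵢ−1)) = 0.
Check two-phase: ΣzᵢKᵢ = 1.8131 > 1 and Σzᵢ/Kᵢ = 1.5280 > 1, so g(0) = 0.8131 > 0 and g(1) = -0.5280 < 0.
Newton–Raphson from ψ = 0.35:
  ψ = 0.3500: g = 0.23449, g' = -1.0470 → ψ = 0.5740
  ψ = 0.5740: g = 0.02233, g' = -0.9100 → ψ = 0.5985
  ψ = 0.5985: g = -0.00008, g' = -0.9170 → ψ = 0.5984
Converged at ψ = 0.5984.
Compositions from xᵢ = zᵢ/(1+ψ(Kᵢ−1)), yᵢ = Kᵢxᵢ:
  1: x = 0.1694, y = 0.5972
  2: x = 0.3377, y = 0.2712
  3: x = 0.4929, y = 0.1316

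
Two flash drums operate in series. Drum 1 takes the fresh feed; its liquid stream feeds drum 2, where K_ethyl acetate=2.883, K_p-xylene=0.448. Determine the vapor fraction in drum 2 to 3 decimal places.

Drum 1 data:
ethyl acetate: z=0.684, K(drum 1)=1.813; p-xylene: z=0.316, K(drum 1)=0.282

Drum 1:
Binary case is linear: z₁(K₁−1)(1+ψ₁(K₂−1)) + z₂(K₂−1)(1+ψ₁(K₁−1)) = 0
⇒ ψ₁ = [z₁(K₁−1)+z₂(K₂−1)] / [−(K₁−1)(K₂−1)] = 0.3292/0.5837 = 0.564
Drum-1 compositions:
  ethyl acetate: x = 0.469, y = 0.850
  p-xylene: x = 0.531, y = 0.150
Drum-2 feed = drum-1 liquid: z₂ = (0.4690, 0.5310).
Drum 2:
Material balance + equilibrium reduce to Σ zᵢ(Kᵢ−1)/(1+ψ₂(Kᵢ−1)) = 0.
Feasibility: ΣzᵢKᵢ = 1.590, Σzᵢ/Kᵢ = 1.348 — both > 1, two phases present.
Binary case is linear: z₁(K₁−1)(1+ψ₂(K₂−1)) + z₂(K₂−1)(1+ψ₂(K₁−1)) = 0
⇒ ψ₂ = [z₁(K₁−1)+z₂(K₂−1)] / [−(K₁−1)(K₂−1)] = 0.5900/1.0394 = 0.568
  ethyl acetate: x = 0.227, y = 0.654
  p-xylene: x = 0.773, y = 0.346

V/F (drum 2) = 0.568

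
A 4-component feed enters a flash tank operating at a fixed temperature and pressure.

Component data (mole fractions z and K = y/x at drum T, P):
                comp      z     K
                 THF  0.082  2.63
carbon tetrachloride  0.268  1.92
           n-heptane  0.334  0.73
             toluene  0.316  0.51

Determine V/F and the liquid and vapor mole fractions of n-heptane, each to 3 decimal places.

Iterate (Newton) starting at V/F = 0.48:
  V/F = 0.480: g = -0.0600, g' = -0.340 → V/F = 0.303
  V/F = 0.303: g = 0.0022, g' = -0.370 → V/F = 0.309
Converged at V/F = 0.309.
Compositions from xᵢ = zᵢ/(1+V/F(Kᵢ−1)), yᵢ = Kᵢxᵢ:
  THF: x = 0.055, y = 0.143
  carbon tetrachloride: x = 0.209, y = 0.401
  n-heptane: x = 0.364, y = 0.266
  toluene: x = 0.372, y = 0.190

V/F = 0.309, x_n-heptane = 0.364, y_n-heptane = 0.266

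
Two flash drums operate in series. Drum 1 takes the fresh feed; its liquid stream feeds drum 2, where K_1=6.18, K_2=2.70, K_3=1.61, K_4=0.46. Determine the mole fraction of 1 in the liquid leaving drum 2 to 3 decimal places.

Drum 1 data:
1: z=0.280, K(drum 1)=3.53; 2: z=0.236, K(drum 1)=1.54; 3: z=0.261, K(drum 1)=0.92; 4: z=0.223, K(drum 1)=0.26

x_1 (drum 2) = 0.023

Drum 1:
Material balance + equilibrium reduce to Σ zᵢ(Kᵢ−1)/(1+ψ₁(Kᵢ−1)) = 0.
g(0) = ΣzᵢKᵢ − 1 = 0.650 and g(1) = 1 − Σzᵢ/Kᵢ = -0.374, so a root lies in (0, 1).
Newton iteration, ψ₁⁰ = 0.5:
  ψ₁ = 0.500: g = 0.1294, g' = -0.702 → ψ₁ = 0.684
  ψ₁ = 0.684: g = -0.0041, g' = -0.780 → ψ₁ = 0.679
Converged at ψ₁ = 0.679.
Drum-1 compositions:
  1: x = 0.103, y = 0.364
  2: x = 0.173, y = 0.266
  3: x = 0.276, y = 0.254
  4: x = 0.448, y = 0.117
Drum-2 feed = drum-1 liquid: z₂ = (0.1030, 0.1727, 0.2760, 0.4483).
Drum 2:
Material balance + equilibrium reduce to Σ zᵢ(Kᵢ−1)/(1+ψ₂(Kᵢ−1)) = 0.
g(0) = ΣzᵢKᵢ − 1 = 0.753 and g(1) = 1 − Σzᵢ/Kᵢ = -0.227, so a root lies in (0, 1).
Newton–Raphson from ψ₂ = 0.48:
  ψ₂ = 0.480: g = 0.1181, g' = -0.678 → ψ₂ = 0.654
  ψ₂ = 0.654: g = 0.0066, g' = -0.620 → ψ₂ = 0.665
Converged at ψ₂ = 0.665.
  1: x = 0.023, y = 0.143
  2: x = 0.081, y = 0.219
  3: x = 0.196, y = 0.316
  4: x = 0.699, y = 0.322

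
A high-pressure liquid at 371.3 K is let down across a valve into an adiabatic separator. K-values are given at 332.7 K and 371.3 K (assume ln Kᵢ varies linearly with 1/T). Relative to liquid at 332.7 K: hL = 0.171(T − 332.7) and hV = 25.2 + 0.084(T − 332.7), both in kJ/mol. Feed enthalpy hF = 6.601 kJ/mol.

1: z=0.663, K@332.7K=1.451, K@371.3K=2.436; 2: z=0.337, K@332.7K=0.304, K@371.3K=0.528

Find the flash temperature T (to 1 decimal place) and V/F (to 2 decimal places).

T = 333.9 K, V/F = 0.25

Adiabatic flash: solve Rachford–Rice at each trial T, then check hF = ψ·hV(T) + (1−ψ)·hL(T).
  T = 332.7 K: K = (1.451, 0.304), RR gives ψ = 0.205, H_out = 5.175 kJ/mol
  T = 371.3 K: K = (2.436, 0.528), RR gives ψ = 1.000, H_out = 28.442 kJ/mol
  T = 352.0 K: K = (1.907, 0.407), RR gives ψ = 0.746, H_out = 20.847 kJ/mol
  T = 342.4 K: K = (1.671, 0.353), RR gives ψ = 0.523, H_out = 14.399 kJ/mol
  T = 337.5 K: K = (1.558, 0.328), RR gives ψ = 0.382, H_out = 10.287 kJ/mol
  T = 335.1 K: K = (1.504, 0.316), RR gives ψ = 0.300, H_out = 7.907 kJ/mol
  T = 333.9 K: K = (1.477, 0.310), RR gives ψ = 0.255, H_out = 6.592 kJ/mol
Linear interpolation between T = 333.9 (H_out = 6.592) and T = 335.1 (H_out = 7.907) on hF = 6.601 gives T ≈ 333.9 K, at which ψ = 0.25.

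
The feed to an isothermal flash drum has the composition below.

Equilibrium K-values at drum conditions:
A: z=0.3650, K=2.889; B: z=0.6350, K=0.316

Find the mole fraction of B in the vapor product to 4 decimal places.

Rachford–Rice: g(ψ) = Σ zᵢ(Kᵢ−1)/(1+ψ(Kᵢ−1)) = 0.
Check two-phase: ΣzᵢKᵢ = 1.2551 > 1 and Σzᵢ/Kᵢ = 2.1358 > 1, so g(0) = 0.2551 > 0 and g(1) = -1.1358 < 0.
Newton–Raphson from ψ = 0.52:
  ψ = 0.5200: g = -0.32628, g' = -1.0471 → ψ = 0.2084
  ψ = 0.2084: g = -0.01181, g' = -1.0747 → ψ = 0.1974
  ψ = 0.1974: g = 0.00007, g' = -1.0881 → ψ = 0.1975
Converged at ψ = 0.1975.
Compositions from xᵢ = zᵢ/(1+ψ(Kᵢ−1)), yᵢ = Kᵢxᵢ:
  A: x = 0.2658, y = 0.7680
  B: x = 0.7342, y = 0.2320

y_B = 0.2320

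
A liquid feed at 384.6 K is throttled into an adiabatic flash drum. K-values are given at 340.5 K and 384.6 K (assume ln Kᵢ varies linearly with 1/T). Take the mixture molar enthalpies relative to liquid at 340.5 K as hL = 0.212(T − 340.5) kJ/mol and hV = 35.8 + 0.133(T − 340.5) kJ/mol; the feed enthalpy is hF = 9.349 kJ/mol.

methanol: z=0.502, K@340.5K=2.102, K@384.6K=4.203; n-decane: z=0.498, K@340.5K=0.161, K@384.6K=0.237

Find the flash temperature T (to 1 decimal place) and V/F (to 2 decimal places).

Adiabatic flash: solve Rachford–Rice at each trial T, then check hF = ψ·hV(T) + (1−ψ)·hL(T).
  T = 340.5 K: K = (2.102, 0.161), RR gives ψ = 0.146, H_out = 5.242 kJ/mol
  T = 384.6 K: K = (4.203, 0.237), RR gives ψ = 0.502, H_out = 25.586 kJ/mol
  T = 362.6 K: K = (3.038, 0.198), RR gives ψ = 0.381, H_out = 17.672 kJ/mol
  T = 351.6 K: K = (2.544, 0.179), RR gives ψ = 0.289, H_out = 12.444 kJ/mol
  T = 346.1 K: K = (2.318, 0.170), RR gives ψ = 0.227, H_out = 9.212 kJ/mol
  T = 348.9 K: K = (2.431, 0.175), RR gives ψ = 0.260, H_out = 10.925 kJ/mol
  T = 347.5 K: K = (2.374, 0.172), RR gives ψ = 0.244, H_out = 10.088 kJ/mol
Linear interpolation between T = 346.1 (H_out = 9.212) and T = 347.5 (H_out = 10.088) on hF = 9.349 gives T ≈ 346.3 K, at which ψ = 0.23.

T = 346.3 K, V/F = 0.23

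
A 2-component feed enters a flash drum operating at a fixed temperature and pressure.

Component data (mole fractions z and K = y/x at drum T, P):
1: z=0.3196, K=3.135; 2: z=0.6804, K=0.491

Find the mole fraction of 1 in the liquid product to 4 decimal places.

x_1 = 0.1925

Rachford–Rice: g(ψ) = Σ zᵢ(Kᵢ−1)/(1+ψ(Kᵢ−1)) = 0.
Check two-phase: ΣzᵢKᵢ = 1.3360 > 1 and Σzᵢ/Kᵢ = 1.4877 > 1, so g(0) = 0.3360 > 0 and g(1) = -0.4877 < 0.
Iterate (Newton) starting at ψ = 0.5:
  ψ = 0.5000: g = -0.13452, g' = -0.6580 → ψ = 0.2956
  ψ = 0.2956: g = 0.01070, g' = -0.7919 → ψ = 0.3091
  ψ = 0.3091: g = 0.00010, g' = -0.7770 → ψ = 0.3092
Converged at ψ = 0.3092.
Compositions from xᵢ = zᵢ/(1+ψ(Kᵢ−1)), yᵢ = Kᵢxᵢ:
  1: x = 0.1925, y = 0.6035
  2: x = 0.8075, y = 0.3965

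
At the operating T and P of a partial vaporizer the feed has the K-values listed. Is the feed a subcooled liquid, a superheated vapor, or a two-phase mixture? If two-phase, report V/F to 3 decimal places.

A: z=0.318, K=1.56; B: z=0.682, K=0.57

ΣzᵢKᵢ = 0.885; Σzᵢ/Kᵢ = 1.400.
Since ΣzᵢKᵢ < 1 the mixture is below its bubble point — single liquid phase.

subcooled liquid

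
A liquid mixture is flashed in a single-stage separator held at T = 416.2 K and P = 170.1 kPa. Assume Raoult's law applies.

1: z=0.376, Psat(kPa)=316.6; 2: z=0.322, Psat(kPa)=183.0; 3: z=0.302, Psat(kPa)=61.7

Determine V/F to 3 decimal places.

V/F = 0.417

Raoult's law: Kᵢ = Pᵢˢᵃᵗ/P = Pᵢˢᵃᵗ/170.1.
  K_1 = 316.6/170.1 = 1.86126, K_2 = 183.0/170.1 = 1.07584, K_3 = 61.7/170.1 = 0.36273
Rachford–Rice: g(V/F) = Σ zᵢ(Kᵢ−1)/(1+V/F(Kᵢ−1)) = 0.
Check two-phase: ΣzᵢKᵢ = 1.156 > 1 and Σzᵢ/Kᵢ = 1.334 > 1, so g(0) = 0.156 > 0 and g(1) = -0.334 < 0.
Iterate (Newton) starting at V/F = 0.5:
  V/F = 0.500: g = -0.0326, g' = -0.402 → V/F = 0.419
  V/F = 0.419: g = -0.0009, g' = -0.381 → V/F = 0.417
Converged at V/F = 0.417.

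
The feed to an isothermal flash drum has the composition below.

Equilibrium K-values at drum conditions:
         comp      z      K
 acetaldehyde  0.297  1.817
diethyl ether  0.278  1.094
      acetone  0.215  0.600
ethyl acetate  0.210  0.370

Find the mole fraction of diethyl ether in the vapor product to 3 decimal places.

y_diethyl ether = 0.300

Newton–Raphson from ψ = 0.56:
  ψ = 0.560: g = -0.1239, g' = -0.352 → ψ = 0.208
  ψ = 0.208: g = -0.0129, g' = -0.299 → ψ = 0.164
Converged at ψ = 0.164.
Compositions from xᵢ = zᵢ/(1+ψ(Kᵢ−1)), yᵢ = Kᵢxᵢ:
  acetaldehyde: x = 0.262, y = 0.476
  diethyl ether: x = 0.274, y = 0.300
  acetone: x = 0.230, y = 0.138
  ethyl acetate: x = 0.234, y = 0.087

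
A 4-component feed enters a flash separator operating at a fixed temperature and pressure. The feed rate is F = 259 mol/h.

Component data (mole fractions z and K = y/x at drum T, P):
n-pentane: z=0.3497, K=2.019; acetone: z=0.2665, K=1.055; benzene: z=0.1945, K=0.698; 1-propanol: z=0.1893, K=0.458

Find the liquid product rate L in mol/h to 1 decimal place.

Newton iteration, ψ⁰ = 0.66:
  ψ = 0.6600: g = -0.00591, g' = -0.2930 → ψ = 0.6398
Converged at ψ = 0.6398.
Then V = ψ·F = 0.6398·259 = 165.7 mol/h and L = F − V = 93.3 mol/h.

L = 93.3 mol/h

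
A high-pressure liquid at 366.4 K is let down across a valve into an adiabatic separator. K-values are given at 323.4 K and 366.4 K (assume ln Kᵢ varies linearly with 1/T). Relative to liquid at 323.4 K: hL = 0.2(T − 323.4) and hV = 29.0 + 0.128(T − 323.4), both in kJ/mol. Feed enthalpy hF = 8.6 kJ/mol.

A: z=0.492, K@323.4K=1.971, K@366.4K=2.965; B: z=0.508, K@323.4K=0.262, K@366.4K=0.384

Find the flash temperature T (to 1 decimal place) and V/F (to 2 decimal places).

T = 331.6 K, V/F = 0.24

Adiabatic flash: solve Rachford–Rice at each trial T, then check hF = ψ·hV(T) + (1−ψ)·hL(T).
  T = 323.4 K: K = (1.971, 0.262), RR gives ψ = 0.143, H_out = 4.161 kJ/mol
  T = 366.4 K: K = (2.965, 0.384), RR gives ψ = 0.540, H_out = 22.593 kJ/mol
  T = 344.9 K: K = (2.448, 0.321), RR gives ψ = 0.374, H_out = 14.563 kJ/mol
  T = 334.1 K: K = (2.203, 0.291), RR gives ψ = 0.272, H_out = 9.807 kJ/mol
  T = 328.8 K: K = (2.087, 0.276), RR gives ψ = 0.213, H_out = 7.161 kJ/mol
  T = 331.5 K: K = (2.146, 0.284), RR gives ψ = 0.244, H_out = 8.541 kJ/mol
  T = 332.8 K: K = (2.175, 0.287), RR gives ψ = 0.258, H_out = 9.181 kJ/mol
Linear interpolation between T = 331.5 (H_out = 8.541) and T = 332.8 (H_out = 9.181) on hF = 8.6 gives T ≈ 331.6 K, at which ψ = 0.24.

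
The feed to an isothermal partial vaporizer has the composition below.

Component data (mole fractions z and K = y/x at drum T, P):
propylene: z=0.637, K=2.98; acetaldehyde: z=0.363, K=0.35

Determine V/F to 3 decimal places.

V/F = 0.797

Rachford–Rice: g(V/F) = Σ zᵢ(Kᵢ−1)/(1+V/F(Kᵢ−1)) = 0.
Feasibility: ΣzᵢKᵢ = 2.025, Σzᵢ/Kᵢ = 1.251 — both > 1, two phases present.
Iterate (Newton) starting at V/F = 0.5:
  V/F = 0.500: g = 0.2842, g' = -0.967 → V/F = 0.794
  V/F = 0.794: g = 0.0029, g' = -1.032 → V/F = 0.797
Converged at V/F = 0.797.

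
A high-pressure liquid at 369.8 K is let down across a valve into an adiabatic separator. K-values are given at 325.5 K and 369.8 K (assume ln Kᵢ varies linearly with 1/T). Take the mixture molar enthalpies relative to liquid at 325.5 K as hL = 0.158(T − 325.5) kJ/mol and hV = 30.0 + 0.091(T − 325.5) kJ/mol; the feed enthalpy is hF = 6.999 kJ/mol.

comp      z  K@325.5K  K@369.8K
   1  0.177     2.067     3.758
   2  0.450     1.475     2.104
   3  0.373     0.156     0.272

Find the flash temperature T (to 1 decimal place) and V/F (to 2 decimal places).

T = 329.3 K, V/F = 0.22

Adiabatic flash: solve Rachford–Rice at each trial T, then check hF = ψ·hV(T) + (1−ψ)·hL(T).
  T = 325.5 K: K = (2.067, 1.475, 0.156), RR gives ψ = 0.153, H_out = 4.597 kJ/mol
  T = 369.8 K: K = (3.758, 2.104, 0.272), RR gives ψ = 0.601, H_out = 23.234 kJ/mol
  T = 347.6 K: K = (2.839, 1.781, 0.210), RR gives ψ = 0.428, H_out = 15.696 kJ/mol
  T = 336.6 K: K = (2.437, 1.627, 0.182), RR gives ψ = 0.314, H_out = 10.945 kJ/mol
  T = 331.1 K: K = (2.249, 1.551, 0.169), RR gives ψ = 0.243, H_out = 8.069 kJ/mol
  T = 328.3 K: K = (2.157, 1.513, 0.162), RR gives ψ = 0.200, H_out = 6.416 kJ/mol
  T = 329.7 K: K = (2.203, 1.532, 0.166), RR gives ψ = 0.222, H_out = 7.261 kJ/mol
Linear interpolation between T = 328.3 (H_out = 6.416) and T = 329.7 (H_out = 7.261) on hF = 6.999 gives T ≈ 329.3 K, at which ψ = 0.22.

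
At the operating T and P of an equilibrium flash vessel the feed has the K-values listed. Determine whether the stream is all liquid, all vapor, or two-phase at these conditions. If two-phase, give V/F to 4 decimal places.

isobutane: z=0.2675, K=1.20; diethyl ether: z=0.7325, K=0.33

all liquid

ΣzᵢKᵢ = 0.5627; Σzᵢ/Kᵢ = 2.4426.
Since ΣzᵢKᵢ < 1 the mixture is below its bubble point — single liquid phase.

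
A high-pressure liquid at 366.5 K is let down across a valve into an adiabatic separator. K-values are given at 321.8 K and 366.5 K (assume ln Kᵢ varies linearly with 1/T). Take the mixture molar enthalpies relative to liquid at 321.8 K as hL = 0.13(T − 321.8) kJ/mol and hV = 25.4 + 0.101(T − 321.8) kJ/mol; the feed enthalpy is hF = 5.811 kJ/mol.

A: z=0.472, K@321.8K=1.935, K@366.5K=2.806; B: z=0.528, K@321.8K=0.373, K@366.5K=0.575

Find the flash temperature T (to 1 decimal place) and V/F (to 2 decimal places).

T = 323.8 K, V/F = 0.22

Adiabatic flash: solve Rachford–Rice at each trial T, then check hF = ψ·hV(T) + (1−ψ)·hL(T).
  T = 321.8 K: K = (1.935, 0.373), RR gives ψ = 0.188, H_out = 4.777 kJ/mol
  T = 366.5 K: K = (2.806, 0.575), RR gives ψ = 0.818, H_out = 25.533 kJ/mol
  T = 344.1 K: K = (2.357, 0.469), RR gives ψ = 0.501, H_out = 15.292 kJ/mol
  T = 333.0 K: K = (2.144, 0.420), RR gives ψ = 0.353, H_out = 10.297 kJ/mol
  T = 327.4 K: K = (2.039, 0.396), RR gives ψ = 0.273, H_out = 7.630 kJ/mol
  T = 324.6 K: K = (1.987, 0.385), RR gives ψ = 0.232, H_out = 6.232 kJ/mol
  T = 323.2 K: K = (1.961, 0.379), RR gives ψ = 0.210, H_out = 5.513 kJ/mol
Linear interpolation between T = 323.2 (H_out = 5.513) and T = 324.6 (H_out = 6.232) on hF = 5.811 gives T ≈ 323.8 K, at which ψ = 0.22.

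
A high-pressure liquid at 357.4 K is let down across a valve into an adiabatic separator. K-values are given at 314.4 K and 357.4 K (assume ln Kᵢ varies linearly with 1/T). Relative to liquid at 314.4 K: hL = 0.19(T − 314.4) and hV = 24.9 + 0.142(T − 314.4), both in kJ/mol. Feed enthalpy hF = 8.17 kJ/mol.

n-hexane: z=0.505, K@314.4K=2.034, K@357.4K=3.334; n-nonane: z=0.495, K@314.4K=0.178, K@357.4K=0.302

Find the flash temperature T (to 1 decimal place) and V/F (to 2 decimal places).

Adiabatic flash: solve Rachford–Rice at each trial T, then check hF = ψ·hV(T) + (1−ψ)·hL(T).
  T = 314.4 K: K = (2.034, 0.178), RR gives ψ = 0.136, H_out = 3.377 kJ/mol
  T = 357.4 K: K = (3.334, 0.302), RR gives ψ = 0.511, H_out = 19.849 kJ/mol
  T = 335.9 K: K = (2.646, 0.236), RR gives ψ = 0.360, H_out = 12.678 kJ/mol
  T = 325.1 K: K = (2.328, 0.206), RR gives ψ = 0.263, H_out = 8.450 kJ/mol
  T = 319.8 K: K = (2.180, 0.192), RR gives ψ = 0.205, H_out = 6.085 kJ/mol
  T = 322.5 K: K = (2.255, 0.199), RR gives ψ = 0.236, H_out = 7.320 kJ/mol
  T = 323.8 K: K = (2.292, 0.202), RR gives ψ = 0.250, H_out = 7.892 kJ/mol
Linear interpolation between T = 323.8 (H_out = 7.892) and T = 325.1 (H_out = 8.450) on hF = 8.17 gives T ≈ 324.4 K, at which ψ = 0.26.

T = 324.4 K, V/F = 0.26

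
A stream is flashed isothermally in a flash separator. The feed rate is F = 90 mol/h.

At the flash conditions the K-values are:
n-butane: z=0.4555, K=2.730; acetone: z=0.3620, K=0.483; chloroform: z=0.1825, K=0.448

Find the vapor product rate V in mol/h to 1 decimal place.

Material balance + equilibrium reduce to Σ zᵢ(Kᵢ−1)/(1+β(Kᵢ−1)) = 0.
Feasibility: ΣzᵢKᵢ = 1.5001, Σzᵢ/Kᵢ = 1.3237 — both > 1, two phases present.
Newton–Raphson from β = 0.5:
  β = 0.5000: g = 0.03099, g' = -0.6740 → β = 0.5460
  β = 0.5460: g = 0.00029, g' = -0.6623 → β = 0.5464
Converged at β = 0.5464.
Then V = β·F = 0.5464·90 = 49.2 mol/h and L = F − V = 40.8 mol/h.

V = 49.2 mol/h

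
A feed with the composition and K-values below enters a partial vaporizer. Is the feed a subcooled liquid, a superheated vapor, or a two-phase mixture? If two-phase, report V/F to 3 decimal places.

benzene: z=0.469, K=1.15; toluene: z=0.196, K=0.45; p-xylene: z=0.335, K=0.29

subcooled liquid

ΣzᵢKᵢ = 0.725; Σzᵢ/Kᵢ = 1.999.
Since ΣzᵢKᵢ < 1 the mixture is below its bubble point — single liquid phase.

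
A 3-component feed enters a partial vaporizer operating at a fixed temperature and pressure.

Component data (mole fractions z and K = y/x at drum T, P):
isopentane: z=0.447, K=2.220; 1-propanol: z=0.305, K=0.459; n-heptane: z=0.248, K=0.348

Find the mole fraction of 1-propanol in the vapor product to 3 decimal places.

y_1-propanol = 0.167

Material balance + equilibrium reduce to Σ zᵢ(Kᵢ−1)/(1+ψ(Kᵢ−1)) = 0.
Check two-phase: ΣzᵢKᵢ = 1.219 > 1 and Σzᵢ/Kᵢ = 1.578 > 1, so g(0) = 0.219 > 0 and g(1) = -0.578 < 0.
Newton iteration, ψ⁰ = 0.34:
  ψ = 0.340: g = -0.0245, g' = -0.640 → ψ = 0.302
Converged at ψ = 0.302.
Compositions from xᵢ = zᵢ/(1+ψ(Kᵢ−1)), yᵢ = Kᵢxᵢ:
  isopentane: x = 0.327, y = 0.725
  1-propanol: x = 0.365, y = 0.167
  n-heptane: x = 0.309, y = 0.107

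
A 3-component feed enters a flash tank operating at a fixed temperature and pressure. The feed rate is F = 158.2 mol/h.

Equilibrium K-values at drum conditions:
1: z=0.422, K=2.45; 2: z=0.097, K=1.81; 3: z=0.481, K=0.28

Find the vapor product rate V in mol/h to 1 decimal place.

Iterate (Newton) starting at V/F = 0.56:
  V/F = 0.560: g = -0.1885, g' = -1.000 → V/F = 0.372
  V/F = 0.372: g = -0.0147, g' = -0.877 → V/F = 0.355
Converged at V/F = 0.355.
Then V = V/F·F = 0.3547·158.2 = 56.1 mol/h and L = F − V = 102.1 mol/h.

V = 56.1 mol/h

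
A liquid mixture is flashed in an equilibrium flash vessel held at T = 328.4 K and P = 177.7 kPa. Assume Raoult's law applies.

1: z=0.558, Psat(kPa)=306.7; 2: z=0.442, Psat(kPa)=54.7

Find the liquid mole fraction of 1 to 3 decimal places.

x_1 = 0.488

Raoult's law: Kᵢ = Pᵢˢᵃᵗ/P = Pᵢˢᵃᵗ/177.7.
  K_1 = 306.7/177.7 = 1.72594, K_2 = 54.7/177.7 = 0.30782
Let ψ = V/F and solve Σ zᵢ(Kᵢ−1)/(1+ψ(Kᵢ−1)) = 0.
g(0) = ΣzᵢKᵢ − 1 = 0.099 and g(1) = 1 − Σzᵢ/Kᵢ = -0.759, so a root lies in (0, 1).
Newton iteration, ψ⁰ = 0.35:
  ψ = 0.350: g = -0.0808, g' = -0.556 → ψ = 0.205
  ψ = 0.205: g = -0.0038, g' = -0.510 → ψ = 0.197
Converged at ψ = 0.197.
Compositions from xᵢ = zᵢ/(1+ψ(Kᵢ−1)), yᵢ = Kᵢxᵢ:
  1: x = 0.488, y = 0.842
  2: x = 0.512, y = 0.158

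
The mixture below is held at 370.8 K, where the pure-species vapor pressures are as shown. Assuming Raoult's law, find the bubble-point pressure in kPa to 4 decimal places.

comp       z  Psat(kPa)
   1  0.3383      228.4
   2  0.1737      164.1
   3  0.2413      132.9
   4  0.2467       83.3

At the bubble point ψ → 0, so ΣzᵢKᵢ = 1 with Kᵢ = Pᵢˢᵃᵗ/P ⇒ P = ΣzᵢPᵢˢᵃᵗ.
P = 0.3383·228.4 + 0.1737·164.1 + 0.2413·132.9 + 0.2467·83.3 = 158.3908 kPa

Pbub = 158.3908 kPa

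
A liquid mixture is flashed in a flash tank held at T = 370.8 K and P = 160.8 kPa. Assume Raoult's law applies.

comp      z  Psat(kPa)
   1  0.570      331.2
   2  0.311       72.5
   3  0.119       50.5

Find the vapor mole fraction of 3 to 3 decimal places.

Raoult's law: Kᵢ = Pᵢˢᵃᵗ/P = Pᵢˢᵃᵗ/160.8.
  K_1 = 331.2/160.8 = 2.05970, K_2 = 72.5/160.8 = 0.45087, K_3 = 50.5/160.8 = 0.31405
Newton iteration, β⁰ = 0.69:
  β = 0.690: g = -0.0810, g' = -0.659 → β = 0.567
  β = 0.567: g = -0.0042, g' = -0.597 → β = 0.560
Converged at β = 0.560.
Compositions from xᵢ = zᵢ/(1+β(Kᵢ−1)), yᵢ = Kᵢxᵢ:
  1: x = 0.358, y = 0.737
  2: x = 0.449, y = 0.202
  3: x = 0.193, y = 0.061

y_3 = 0.061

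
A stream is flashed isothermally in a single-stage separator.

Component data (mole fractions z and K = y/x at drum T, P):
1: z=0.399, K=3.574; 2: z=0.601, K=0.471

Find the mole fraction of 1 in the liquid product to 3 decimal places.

x_1 = 0.170

Newton iteration, V/F⁰ = 0.51:
  V/F = 0.510: g = 0.0087, g' = -0.810 → V/F = 0.521
Converged at V/F = 0.521.
Compositions from xᵢ = zᵢ/(1+V/F(Kᵢ−1)), yᵢ = Kᵢxᵢ:
  1: x = 0.170, y = 0.609
  2: x = 0.830, y = 0.391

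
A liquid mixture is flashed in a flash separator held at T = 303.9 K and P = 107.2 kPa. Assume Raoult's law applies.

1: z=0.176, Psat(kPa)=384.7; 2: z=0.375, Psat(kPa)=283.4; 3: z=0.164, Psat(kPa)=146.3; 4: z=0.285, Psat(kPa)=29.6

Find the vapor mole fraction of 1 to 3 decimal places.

Raoult's law: Kᵢ = Pᵢˢᵃᵗ/P = Pᵢˢᵃᵗ/107.2.
  K_1 = 384.7/107.2 = 3.58862, K_2 = 283.4/107.2 = 2.64366, K_3 = 146.3/107.2 = 1.36474, K_4 = 29.6/107.2 = 0.27612
Rachford–Rice: g(V/F) = Σ zᵢ(Kᵢ−1)/(1+V/F(Kᵢ−1)) = 0.
g(0) = ΣzᵢKᵢ − 1 = 0.925 and g(1) = 1 − Σzᵢ/Kᵢ = -0.343, so a root lies in (0, 1).
Newton–Raphson from V/F = 0.42:
  V/F = 0.420: g = 0.3384, g' = -0.950 → V/F = 0.776
  V/F = 0.776: g = -0.0020, g' = -1.117 → V/F = 0.774
Converged at V/F = 0.774.
Compositions from xᵢ = zᵢ/(1+V/F(Kᵢ−1)), yᵢ = Kᵢxᵢ:
  1: x = 0.059, y = 0.210
  2: x = 0.165, y = 0.436
  3: x = 0.128, y = 0.175
  4: x = 0.649, y = 0.179

y_1 = 0.210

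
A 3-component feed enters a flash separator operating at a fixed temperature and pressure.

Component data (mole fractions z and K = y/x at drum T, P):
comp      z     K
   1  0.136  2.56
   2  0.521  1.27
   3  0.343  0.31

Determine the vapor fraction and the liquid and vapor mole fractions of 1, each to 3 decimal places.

ψ = 0.246, x_1 = 0.098, y_1 = 0.251

Material balance + equilibrium reduce to Σ zᵢ(Kᵢ−1)/(1+ψ(Kᵢ−1)) = 0.
Check two-phase: ΣzᵢKᵢ = 1.116 > 1 and Σzᵢ/Kᵢ = 1.570 > 1, so g(0) = 0.116 > 0 and g(1) = -0.570 < 0.
Iterate (Newton) starting at ψ = 0.5:
  ψ = 0.500: g = -0.1182, g' = -0.515 → ψ = 0.270
  ψ = 0.270: g = -0.0106, g' = -0.444 → ψ = 0.246
Converged at ψ = 0.246.
Compositions from xᵢ = zᵢ/(1+ψ(Kᵢ−1)), yᵢ = Kᵢxᵢ:
  1: x = 0.098, y = 0.251
  2: x = 0.489, y = 0.620
  3: x = 0.413, y = 0.128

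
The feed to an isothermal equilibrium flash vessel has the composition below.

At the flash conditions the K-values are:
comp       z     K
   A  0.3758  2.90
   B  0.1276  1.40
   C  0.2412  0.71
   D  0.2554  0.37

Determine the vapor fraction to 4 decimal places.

Material balance + equilibrium reduce to Σ zᵢ(Kᵢ−1)/(1+ψ(Kᵢ−1)) = 0.
Check two-phase: ΣzᵢKᵢ = 1.5342 > 1 and Σzᵢ/Kᵢ = 1.2507 > 1, so g(0) = 0.5342 > 0 and g(1) = -0.2507 < 0.
Iterate (Newton) starting at ψ = 0.63:
  ψ = 0.6300: g = 0.01339, g' = -0.6031 → ψ = 0.6522
  ψ = 0.6522: g = -0.00003, g' = -0.6063 → ψ = 0.6521
Converged at ψ = 0.6521.

ψ = 0.6521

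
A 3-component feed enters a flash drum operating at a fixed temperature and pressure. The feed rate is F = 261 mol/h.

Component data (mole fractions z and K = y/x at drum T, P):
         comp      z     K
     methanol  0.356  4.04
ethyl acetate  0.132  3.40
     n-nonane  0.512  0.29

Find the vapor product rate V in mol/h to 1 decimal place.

V = 132.5 mol/h

Material balance + equilibrium reduce to Σ zᵢ(Kᵢ−1)/(1+V/F(Kᵢ−1)) = 0.
Check two-phase: ΣzᵢKᵢ = 2.036 > 1 and Σzᵢ/Kᵢ = 1.892 > 1, so g(0) = 1.036 > 0 and g(1) = -0.892 < 0.
Newton iteration, V/F⁰ = 0.67:
  V/F = 0.670: g = -0.2155, g' = -1.407 → V/F = 0.517
  V/F = 0.517: g = -0.0120, g' = -1.293 → V/F = 0.508
Converged at V/F = 0.508.
Then V = V/F·F = 0.5076·261 = 132.5 mol/h and L = F − V = 128.5 mol/h.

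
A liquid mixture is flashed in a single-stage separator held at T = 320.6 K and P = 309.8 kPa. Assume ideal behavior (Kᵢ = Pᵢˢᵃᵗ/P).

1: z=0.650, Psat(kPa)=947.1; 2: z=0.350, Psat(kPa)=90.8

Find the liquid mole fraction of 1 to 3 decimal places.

x_1 = 0.256

Raoult's law: Kᵢ = Pᵢˢᵃᵗ/P = Pᵢˢᵃᵗ/309.8.
  K_1 = 947.1/309.8 = 3.05713, K_2 = 90.8/309.8 = 0.29309
Let β = V/F and solve Σ zᵢ(Kᵢ−1)/(1+β(Kᵢ−1)) = 0.
Check two-phase: ΣzᵢKᵢ = 2.090 > 1 and Σzᵢ/Kᵢ = 1.407 > 1, so g(0) = 1.090 > 0 and g(1) = -0.407 < 0.
Binary case is linear: z₁(K₁−1)(1+β(K₂−1)) + z₂(K₂−1)(1+β(K₁−1)) = 0
⇒ β = [z₁(K₁−1)+z₂(K₂−1)] / [−(K₁−1)(K₂−1)] = 1.0897/1.4542 = 0.749
Compositions from xᵢ = zᵢ/(1+β(Kᵢ−1)), yᵢ = Kᵢxᵢ:
  1: x = 0.256, y = 0.782
  2: x = 0.744, y = 0.218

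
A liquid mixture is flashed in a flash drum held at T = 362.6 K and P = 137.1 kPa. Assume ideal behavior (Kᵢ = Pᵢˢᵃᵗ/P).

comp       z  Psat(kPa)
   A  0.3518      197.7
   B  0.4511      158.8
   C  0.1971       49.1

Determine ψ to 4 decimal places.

ψ = 0.5305

Raoult's law: Kᵢ = Pᵢˢᵃᵗ/P = Pᵢˢᵃᵗ/137.1.
  K_A = 197.7/137.1 = 1.442013, K_B = 158.8/137.1 = 1.158279, K_C = 49.1/137.1 = 0.358133
Let ψ = V/F and solve Σ zᵢ(Kᵢ−1)/(1+ψ(Kᵢ−1)) = 0.
Feasibility: ΣzᵢKᵢ = 1.1004, Σzᵢ/Kᵢ = 1.1838 — both > 1, two phases present.
Newton iteration, ψ⁰ = 0.55:
  ψ = 0.5500: g = -0.00477, g' = -0.2480 → ψ = 0.5308
  ψ = 0.5308: g = -0.00006, g' = -0.2415 → ψ = 0.5305
Converged at ψ = 0.5305.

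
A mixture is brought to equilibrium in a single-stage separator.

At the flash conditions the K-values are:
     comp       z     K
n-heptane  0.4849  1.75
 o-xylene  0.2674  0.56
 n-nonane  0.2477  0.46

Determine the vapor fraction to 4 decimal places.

ψ = 0.3048

Let ψ = V/F and solve Σ zᵢ(Kᵢ−1)/(1+ψ(Kᵢ−1)) = 0.
Feasibility: ΣzᵢKᵢ = 1.1123, Σzᵢ/Kᵢ = 1.2931 — both > 1, two phases present.
Iterate (Newton) starting at ψ = 0.58:
  ψ = 0.5800: g = -0.09929, g' = -0.3789 → ψ = 0.3179
  ψ = 0.3179: g = -0.00463, g' = -0.3531 → ψ = 0.3048
Converged at ψ = 0.3048.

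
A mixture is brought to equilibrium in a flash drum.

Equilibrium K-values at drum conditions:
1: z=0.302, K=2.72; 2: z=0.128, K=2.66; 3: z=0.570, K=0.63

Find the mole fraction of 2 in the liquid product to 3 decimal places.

Let ψ = V/F and solve Σ zᵢ(Kᵢ−1)/(1+ψ(Kᵢ−1)) = 0.
Feasibility: ΣzᵢKᵢ = 1.521, Σzᵢ/Kᵢ = 1.064 — both > 1, two phases present.
Newton iteration, ψ⁰ = 0.55:
  ψ = 0.550: g = 0.1132, g' = -0.455 → ψ = 0.799
  ψ = 0.799: g = 0.0108, g' = -0.381 → ψ = 0.827
Converged at ψ = 0.827.
Compositions from xᵢ = zᵢ/(1+ψ(Kᵢ−1)), yᵢ = Kᵢxᵢ:
  1: x = 0.125, y = 0.339
  2: x = 0.054, y = 0.143
  3: x = 0.821, y = 0.517

x_2 = 0.054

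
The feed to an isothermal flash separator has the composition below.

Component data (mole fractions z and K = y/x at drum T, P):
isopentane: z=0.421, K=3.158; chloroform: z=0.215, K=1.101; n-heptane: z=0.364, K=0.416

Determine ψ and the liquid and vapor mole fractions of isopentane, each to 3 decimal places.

Let ψ = V/F and solve Σ zᵢ(Kᵢ−1)/(1+ψ(Kᵢ−1)) = 0.
Feasibility: ΣzᵢKᵢ = 1.718, Σzᵢ/Kᵢ = 1.204 — both > 1, two phases present.
Iterate (Newton) starting at ψ = 0.5:
  ψ = 0.500: g = 0.1574, g' = -0.703 → ψ = 0.724
  ψ = 0.724: g = 0.0066, g' = -0.673 → ψ = 0.734
Converged at ψ = 0.734.
Compositions from xᵢ = zᵢ/(1+ψ(Kᵢ−1)), yᵢ = Kᵢxᵢ:
  isopentane: x = 0.163, y = 0.515
  chloroform: x = 0.200, y = 0.220
  n-heptane: x = 0.637, y = 0.265

ψ = 0.734, x_isopentane = 0.163, y_isopentane = 0.515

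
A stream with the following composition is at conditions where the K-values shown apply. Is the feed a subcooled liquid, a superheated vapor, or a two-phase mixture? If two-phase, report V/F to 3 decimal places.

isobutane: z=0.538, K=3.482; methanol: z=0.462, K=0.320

ΣzᵢKᵢ = 2.021; Σzᵢ/Kᵢ = 1.598.
Both exceed 1, so a two-phase solution exists.
Rachford–Rice: g(ψ) = Σ zᵢ(Kᵢ−1)/(1+ψ(Kᵢ−1)) = 0.
Binary case is linear: z₁(K₁−1)(1+ψ(K₂−1)) + z₂(K₂−1)(1+ψ(K₁−1)) = 0
⇒ ψ = [z₁(K₁−1)+z₂(K₂−1)] / [−(K₁−1)(K₂−1)] = 1.0212/1.6878 = 0.605

two-phase, V/F = 0.605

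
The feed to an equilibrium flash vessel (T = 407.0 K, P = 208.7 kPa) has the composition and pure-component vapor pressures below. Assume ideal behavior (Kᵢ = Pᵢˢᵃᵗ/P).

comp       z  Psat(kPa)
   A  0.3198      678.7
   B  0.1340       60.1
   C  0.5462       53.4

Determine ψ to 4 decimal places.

Raoult's law: Kᵢ = Pᵢˢᵃᵗ/P = Pᵢˢᵃᵗ/208.7.
  K_A = 678.7/208.7 = 3.252036, K_B = 60.1/208.7 = 0.287973, K_C = 53.4/208.7 = 0.255870
Rachford–Rice: g(ψ) = Σ zᵢ(Kᵢ−1)/(1+ψ(Kᵢ−1)) = 0.
Feasibility: ΣzᵢKᵢ = 1.2183, Σzᵢ/Kᵢ = 2.6983 — both > 1, two phases present.
Iterate (Newton) starting at ψ = 0.38:
  ψ = 0.3800: g = -0.30940, g' = -1.1866 → ψ = 0.1192
  ψ = 0.1192: g = 0.01745, g' = -1.4532 → ψ = 0.1313
  ψ = 0.1313: g = 0.00020, g' = -1.4204 → ψ = 0.1314
Converged at ψ = 0.1314.

ψ = 0.1314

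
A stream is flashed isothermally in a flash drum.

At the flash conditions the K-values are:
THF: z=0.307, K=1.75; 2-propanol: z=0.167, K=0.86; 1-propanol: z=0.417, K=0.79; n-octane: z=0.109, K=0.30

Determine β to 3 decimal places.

Rachford–Rice: g(β) = Σ zᵢ(Kᵢ−1)/(1+β(Kᵢ−1)) = 0.
Feasibility: ΣzᵢKᵢ = 1.043, Σzᵢ/Kᵢ = 1.261 — both > 1, two phases present.
Newton iteration, β⁰ = 0.5:
  β = 0.500: g = -0.0729, g' = -0.244 → β = 0.202
  β = 0.202: g = -0.0044, g' = -0.226 → β = 0.182
  β = 0.182: g = 0.0000, g' = -0.227 → β = 0.183
Converged at β = 0.183.

β = 0.183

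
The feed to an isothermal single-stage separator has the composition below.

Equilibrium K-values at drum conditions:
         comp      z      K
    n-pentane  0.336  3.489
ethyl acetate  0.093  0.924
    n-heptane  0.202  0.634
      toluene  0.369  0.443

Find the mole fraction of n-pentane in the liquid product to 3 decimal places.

Rachford–Rice: g(β) = Σ zᵢ(Kᵢ−1)/(1+β(Kᵢ−1)) = 0.
Feasibility: ΣzᵢKᵢ = 1.550, Σzᵢ/Kᵢ = 1.349 — both > 1, two phases present.
Iterate (Newton) starting at β = 0.63:
  β = 0.630: g = -0.0945, g' = -0.634 → β = 0.481
  β = 0.481: g = 0.0029, g' = -0.685 → β = 0.485
Converged at β = 0.485.
Compositions from xᵢ = zᵢ/(1+β(Kᵢ−1)), yᵢ = Kᵢxᵢ:
  n-pentane: x = 0.152, y = 0.531
  ethyl acetate: x = 0.097, y = 0.089
  n-heptane: x = 0.246, y = 0.156
  toluene: x = 0.506, y = 0.224

x_n-pentane = 0.152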